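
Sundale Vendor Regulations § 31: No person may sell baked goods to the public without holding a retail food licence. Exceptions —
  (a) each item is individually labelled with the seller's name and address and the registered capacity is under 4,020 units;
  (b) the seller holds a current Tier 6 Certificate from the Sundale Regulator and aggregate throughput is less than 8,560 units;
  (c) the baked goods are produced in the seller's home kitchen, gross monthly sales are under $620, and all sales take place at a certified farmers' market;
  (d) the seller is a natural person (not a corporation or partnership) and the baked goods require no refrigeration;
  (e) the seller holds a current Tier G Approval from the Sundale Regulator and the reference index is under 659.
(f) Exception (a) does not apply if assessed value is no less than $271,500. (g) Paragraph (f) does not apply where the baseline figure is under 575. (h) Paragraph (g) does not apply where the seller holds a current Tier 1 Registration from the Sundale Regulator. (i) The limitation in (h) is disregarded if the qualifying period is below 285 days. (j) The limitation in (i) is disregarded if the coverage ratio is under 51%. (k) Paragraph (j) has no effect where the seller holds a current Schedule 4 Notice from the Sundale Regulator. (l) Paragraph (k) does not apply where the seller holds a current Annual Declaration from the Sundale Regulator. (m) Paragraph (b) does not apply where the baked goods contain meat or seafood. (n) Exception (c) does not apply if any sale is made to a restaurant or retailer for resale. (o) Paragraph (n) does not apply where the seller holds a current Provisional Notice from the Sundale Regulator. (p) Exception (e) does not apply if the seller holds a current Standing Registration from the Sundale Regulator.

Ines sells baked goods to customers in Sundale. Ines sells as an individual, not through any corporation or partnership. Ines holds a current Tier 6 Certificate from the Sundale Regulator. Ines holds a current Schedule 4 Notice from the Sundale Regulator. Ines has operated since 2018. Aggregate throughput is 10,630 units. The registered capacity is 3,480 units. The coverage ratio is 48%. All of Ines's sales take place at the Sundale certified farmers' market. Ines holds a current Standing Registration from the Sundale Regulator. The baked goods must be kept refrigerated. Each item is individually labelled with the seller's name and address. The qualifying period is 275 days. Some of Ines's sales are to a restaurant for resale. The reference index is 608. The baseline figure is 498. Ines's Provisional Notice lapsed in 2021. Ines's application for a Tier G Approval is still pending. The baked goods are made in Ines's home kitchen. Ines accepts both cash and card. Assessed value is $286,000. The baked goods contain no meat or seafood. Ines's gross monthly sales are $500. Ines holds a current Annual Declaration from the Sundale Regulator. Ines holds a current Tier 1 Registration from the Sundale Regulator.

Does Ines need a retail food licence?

Yes — Ines must hold a retail food licence.

Exception (a) is satisfied on its face — items are individually labelled; the registered capacity is 3,480 units, under the 4,020 units limit. However, paragraphs (f)–(l) must be considered: (f) is triggered — assessed value is $286,000, meeting the $271,500 threshold. (g) would limit (f) — the baseline figure is 498, under the 575 limit — but (h) sets (g) aside: (h) applies — a current Tier 1 Registration is held. (i) would limit (h) — the qualifying period is 275 days, below the 285 days limit — but (j) sets (i) aside: (j) operates — the coverage ratio is 48%, under the 51% limit. (k) is triggered (a current Schedule 4 Notice is held), but is displaced by (l): (l) operates — a current Annual Declaration is held. Exception (a) does not apply.
Exception (b) does not apply: aggregate throughput is 10,630 units, not less than 8,560 units.
Exception (c)'s conditions are all satisfied: the baked goods are home-kitchen produced; gross monthly sales are $500, under the $620 limit; all sales are at a certified farmers' market. But applying paragraphs (n)–(o): (n) operates against (c): some sales are to a restaurant for resale. (o), which would lift (n), does not operate here — the Provisional Notice is not current. (c) is therefore removed.
Exception (d) requires that the baked goods require no refrigeration; but the baked goods require refrigeration, so (d) is unavailable.
Exception (e) fails — no current Tier G Approval is held.
No exception applies. The general rule governs.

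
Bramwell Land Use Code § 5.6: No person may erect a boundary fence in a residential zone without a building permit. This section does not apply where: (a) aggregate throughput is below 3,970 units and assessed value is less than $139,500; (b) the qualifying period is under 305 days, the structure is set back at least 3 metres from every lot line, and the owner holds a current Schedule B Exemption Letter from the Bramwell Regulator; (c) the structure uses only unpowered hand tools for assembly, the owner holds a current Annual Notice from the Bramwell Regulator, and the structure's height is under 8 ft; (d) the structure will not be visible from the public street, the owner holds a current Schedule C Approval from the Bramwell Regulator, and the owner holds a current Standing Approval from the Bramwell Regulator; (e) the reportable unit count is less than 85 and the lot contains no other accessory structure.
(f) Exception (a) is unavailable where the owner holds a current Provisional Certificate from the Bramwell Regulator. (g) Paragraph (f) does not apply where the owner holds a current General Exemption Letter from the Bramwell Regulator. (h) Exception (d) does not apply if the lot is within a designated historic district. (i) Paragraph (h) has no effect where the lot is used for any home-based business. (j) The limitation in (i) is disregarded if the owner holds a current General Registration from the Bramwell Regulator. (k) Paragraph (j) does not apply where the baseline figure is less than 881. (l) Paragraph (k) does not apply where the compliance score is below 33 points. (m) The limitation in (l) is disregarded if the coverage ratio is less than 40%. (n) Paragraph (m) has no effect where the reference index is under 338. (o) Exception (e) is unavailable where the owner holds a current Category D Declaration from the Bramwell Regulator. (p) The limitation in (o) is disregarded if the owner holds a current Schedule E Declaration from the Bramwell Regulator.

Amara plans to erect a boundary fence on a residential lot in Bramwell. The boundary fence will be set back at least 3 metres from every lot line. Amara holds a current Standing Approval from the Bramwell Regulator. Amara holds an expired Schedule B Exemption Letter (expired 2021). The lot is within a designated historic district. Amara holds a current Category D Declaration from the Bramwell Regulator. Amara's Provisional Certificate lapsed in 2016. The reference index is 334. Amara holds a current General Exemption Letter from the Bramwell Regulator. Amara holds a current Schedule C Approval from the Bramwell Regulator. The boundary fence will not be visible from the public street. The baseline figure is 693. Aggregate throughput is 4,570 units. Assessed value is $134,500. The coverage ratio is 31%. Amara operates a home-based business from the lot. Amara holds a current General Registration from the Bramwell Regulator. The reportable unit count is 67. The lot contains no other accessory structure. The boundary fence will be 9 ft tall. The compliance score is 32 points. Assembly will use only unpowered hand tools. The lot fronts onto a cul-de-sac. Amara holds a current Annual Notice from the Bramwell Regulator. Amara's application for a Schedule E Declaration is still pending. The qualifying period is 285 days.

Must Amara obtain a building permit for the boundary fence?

Exception (a) fails — aggregate throughput is 4,570 units, not below 3,970 units.
Exception (b) fails — the Schedule B Exemption Letter is not current.
Exception (c) fails — the structure's height is 9 ft, not under 8 ft.
Exception (d): the structure will not be visible from the street; a current Schedule C Approval is held; a current Standing Approval is held — every condition holds. Turning to paragraphs (h)–(n): (h) is engaged — the lot is in a historic district. (i) applies (a home-based business operates on the lot), but is displaced by (j): (j) operates — a current General Registration is held. (k) is engaged (the baseline figure is 693, less than the 881 limit), but is displaced by (l): (l) operates against (k): the compliance score is 32 points, below the 33 points limit. (m) would limit (l) — the coverage ratio is 31%, less than the 40% limit — but (n) sets (m) aside: (n) operates against (m): the reference index is 334, under the 338 limit. (d) is therefore removed.
Exception (e)'s conditions are all satisfied: the reportable unit count is 67, less than the 85 limit; the lot has no other accessory structure. But applying paragraphs (o)–(p): (o) operates against (e): a current Category D Declaration is held. (p) does not operate here (no current Schedule E Declaration is held), so (o) stands. (e) is therefore removed.
No exception displaces § 5.6.

Yes — Amara must obtain a building permit.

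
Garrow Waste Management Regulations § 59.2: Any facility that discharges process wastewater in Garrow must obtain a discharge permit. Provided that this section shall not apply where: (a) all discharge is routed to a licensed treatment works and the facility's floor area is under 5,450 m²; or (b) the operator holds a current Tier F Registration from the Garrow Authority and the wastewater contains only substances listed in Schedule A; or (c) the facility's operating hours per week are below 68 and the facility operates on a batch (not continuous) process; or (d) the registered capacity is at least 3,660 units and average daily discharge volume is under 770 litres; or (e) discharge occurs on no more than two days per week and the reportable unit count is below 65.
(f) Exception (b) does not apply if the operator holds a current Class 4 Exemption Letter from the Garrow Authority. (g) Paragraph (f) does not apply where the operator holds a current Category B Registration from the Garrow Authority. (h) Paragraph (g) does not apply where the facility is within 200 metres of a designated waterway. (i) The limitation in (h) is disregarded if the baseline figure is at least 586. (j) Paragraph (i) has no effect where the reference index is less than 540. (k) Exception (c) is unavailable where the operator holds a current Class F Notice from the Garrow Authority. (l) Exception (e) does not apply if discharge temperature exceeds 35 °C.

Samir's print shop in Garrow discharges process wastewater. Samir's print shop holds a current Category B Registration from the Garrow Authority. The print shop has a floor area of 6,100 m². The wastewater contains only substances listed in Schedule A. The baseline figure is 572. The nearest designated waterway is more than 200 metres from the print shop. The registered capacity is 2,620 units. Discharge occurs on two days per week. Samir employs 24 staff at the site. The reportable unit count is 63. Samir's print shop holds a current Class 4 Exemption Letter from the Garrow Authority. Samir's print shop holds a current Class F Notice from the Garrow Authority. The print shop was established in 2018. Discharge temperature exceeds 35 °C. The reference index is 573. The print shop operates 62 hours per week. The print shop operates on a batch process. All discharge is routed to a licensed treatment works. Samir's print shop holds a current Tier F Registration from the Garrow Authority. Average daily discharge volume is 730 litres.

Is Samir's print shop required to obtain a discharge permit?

No — exception (b) applies; Samir's print shop is not required to obtain a discharge permit.

Exception (a) does not apply: the facility's floor area is 6,100 m², not under 5,450 m².
Exception (b)'s conditions are all satisfied: a current Tier F Registration is held; the wastewater is Schedule-A-only. Applying paragraphs (f)–(j): (f) would limit (b) — a current Class 4 Exemption Letter is held — but (g) sets (f) aside: (g) operates against (f): a current Category B Registration is held. (h) does not operate here (the print shop is more than 200 m from any designated waterway), so (g) stands. So (b) applies.
Exception (c)'s conditions are all satisfied: the facility's operating hours per week are 62, below the 68 limit; the facility operates on a batch process. Turning to paragraph (k): (k) operates — a current Class F Notice is held. (c) is therefore removed.
Exception (d) fails — the registered capacity is 2,620 units, short of 3,660 units.
Exception (e) is satisfied on its face — discharge occurs on no more than two days per week; the reportable unit count is 63, below the 65 limit. Turning to paragraph (l): (l) is engaged — discharge temperature exceeds 35 °C. So (e) is unavailable.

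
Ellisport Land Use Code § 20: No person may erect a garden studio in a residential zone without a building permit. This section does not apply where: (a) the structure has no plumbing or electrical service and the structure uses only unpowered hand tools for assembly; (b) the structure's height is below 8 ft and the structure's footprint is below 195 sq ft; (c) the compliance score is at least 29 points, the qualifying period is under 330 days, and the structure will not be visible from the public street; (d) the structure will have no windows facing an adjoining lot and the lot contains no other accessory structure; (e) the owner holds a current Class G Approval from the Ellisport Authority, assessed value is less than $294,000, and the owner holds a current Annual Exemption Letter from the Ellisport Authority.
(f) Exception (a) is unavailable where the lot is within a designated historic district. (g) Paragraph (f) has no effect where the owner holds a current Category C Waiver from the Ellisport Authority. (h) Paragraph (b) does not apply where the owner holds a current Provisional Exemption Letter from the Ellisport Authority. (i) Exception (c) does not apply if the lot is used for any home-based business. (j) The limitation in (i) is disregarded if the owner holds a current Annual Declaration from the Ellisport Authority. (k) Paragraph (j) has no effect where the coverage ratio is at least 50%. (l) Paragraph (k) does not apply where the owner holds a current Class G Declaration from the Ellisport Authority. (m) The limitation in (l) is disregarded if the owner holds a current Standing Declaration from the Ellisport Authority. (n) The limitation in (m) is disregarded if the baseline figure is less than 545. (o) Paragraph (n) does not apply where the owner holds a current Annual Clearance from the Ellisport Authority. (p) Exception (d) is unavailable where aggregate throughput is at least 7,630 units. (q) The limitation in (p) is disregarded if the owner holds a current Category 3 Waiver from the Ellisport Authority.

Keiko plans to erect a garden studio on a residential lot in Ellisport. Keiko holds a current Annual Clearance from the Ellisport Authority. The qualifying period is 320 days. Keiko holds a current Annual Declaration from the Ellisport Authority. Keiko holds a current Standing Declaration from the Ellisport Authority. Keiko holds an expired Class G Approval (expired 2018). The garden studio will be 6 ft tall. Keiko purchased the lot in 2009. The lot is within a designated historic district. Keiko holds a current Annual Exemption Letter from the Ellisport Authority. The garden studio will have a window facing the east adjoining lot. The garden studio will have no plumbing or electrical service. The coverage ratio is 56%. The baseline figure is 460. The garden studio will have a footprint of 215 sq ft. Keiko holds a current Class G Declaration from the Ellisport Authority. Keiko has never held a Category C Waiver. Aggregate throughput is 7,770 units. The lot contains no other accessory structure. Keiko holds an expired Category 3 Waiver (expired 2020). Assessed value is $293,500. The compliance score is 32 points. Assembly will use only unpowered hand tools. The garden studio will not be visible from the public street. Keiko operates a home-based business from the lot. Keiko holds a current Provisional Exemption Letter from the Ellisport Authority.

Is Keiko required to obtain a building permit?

Yes — Keiko must obtain a building permit.

Exception (a) is satisfied on its face — there is no plumbing or electrical service; assembly uses only hand tools. But applying paragraphs (f)–(g): (f) operates against (a): the lot is in a historic district. (g), which would lift (f), does not operate here — no current Category C Waiver is held. (a) is therefore removed.
Exception (b) fails — the structure's footprint is 215 sq ft, not below 195 sq ft.
Exception (c)'s conditions are all satisfied: the compliance score is 32 points, meeting the 29 points threshold; the qualifying period is 320 days, under the 330 days limit; the structure will not be visible from the street. But applying paragraphs (i)–(o): (i) applies — a home-based business operates on the lot. (j) applies (a current Annual Declaration is held), but is displaced by (k): (k) operates against (j): the coverage ratio is 56%, meeting the 50% threshold. (l) operates (a current Class G Declaration is held), but is displaced by (m): (m) operates against (l): a current Standing Declaration is held. (n) would limit (m) — the baseline figure is 460, less than the 545 limit — but (o) sets (n) aside: (o) applies — a current Annual Clearance is held. (c) is therefore removed.
Exception (d) fails — a window faces an adjoining lot.
Exception (e) requires that the owner holds a current Class G Approval from the Ellisport Authority; but no current Class G Approval is held, so (e) is unavailable.
None of the exceptions is available; § 20 applies in full.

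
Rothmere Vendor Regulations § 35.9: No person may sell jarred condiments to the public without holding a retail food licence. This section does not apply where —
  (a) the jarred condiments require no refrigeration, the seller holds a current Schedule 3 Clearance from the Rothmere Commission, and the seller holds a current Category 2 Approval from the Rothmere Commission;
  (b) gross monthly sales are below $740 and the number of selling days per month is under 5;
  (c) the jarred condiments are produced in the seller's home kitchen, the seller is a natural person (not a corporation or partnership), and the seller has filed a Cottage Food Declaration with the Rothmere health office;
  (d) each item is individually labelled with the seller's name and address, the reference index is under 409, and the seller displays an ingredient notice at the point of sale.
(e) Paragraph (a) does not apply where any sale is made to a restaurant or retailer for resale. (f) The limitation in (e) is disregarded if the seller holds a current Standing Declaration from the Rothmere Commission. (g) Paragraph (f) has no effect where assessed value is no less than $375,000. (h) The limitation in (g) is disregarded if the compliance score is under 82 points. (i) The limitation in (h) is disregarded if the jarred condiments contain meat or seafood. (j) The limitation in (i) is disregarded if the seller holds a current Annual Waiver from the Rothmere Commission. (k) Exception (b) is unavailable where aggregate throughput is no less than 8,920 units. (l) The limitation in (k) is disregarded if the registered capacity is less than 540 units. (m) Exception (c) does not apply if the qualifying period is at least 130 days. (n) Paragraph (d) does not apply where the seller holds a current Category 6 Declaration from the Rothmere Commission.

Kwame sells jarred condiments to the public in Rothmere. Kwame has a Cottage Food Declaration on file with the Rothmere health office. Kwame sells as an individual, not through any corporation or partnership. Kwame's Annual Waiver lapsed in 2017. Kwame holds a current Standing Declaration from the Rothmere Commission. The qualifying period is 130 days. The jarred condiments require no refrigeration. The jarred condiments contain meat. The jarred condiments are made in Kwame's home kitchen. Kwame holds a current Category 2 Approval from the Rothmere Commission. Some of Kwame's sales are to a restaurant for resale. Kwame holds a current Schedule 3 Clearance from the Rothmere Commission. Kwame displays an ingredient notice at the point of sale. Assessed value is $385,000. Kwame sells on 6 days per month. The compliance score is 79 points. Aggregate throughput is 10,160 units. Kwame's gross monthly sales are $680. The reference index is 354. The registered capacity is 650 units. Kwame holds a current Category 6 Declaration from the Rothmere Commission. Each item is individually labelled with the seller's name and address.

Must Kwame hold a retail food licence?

Yes — Kwame must hold a retail food licence.

Exception (a): the jarred condiments are shelf-stable; a current Schedule 3 Clearance is held; a current Category 2 Approval is held — every condition holds. Turning to paragraphs (e)–(j): (e) applies — some sales are to a restaurant for resale. (f) would limit (e) — a current Standing Declaration is held — but (g) sets (f) aside: (g) applies — assessed value is $385,000, meeting the $375,000 threshold. (h) would limit (g) — the compliance score is 79 points, under the 82 points limit — but (i) sets (h) aside: (i) operates against (h): the jarred condiments contain meat. (j), which would lift (i), is not triggered — no current Annual Waiver is held. Exception (a) does not apply.
Exception (b) does not apply: the number of selling days per month is 6, not under 5.
All of (c)'s requirements are met (the jarred condiments are home-kitchen produced; the seller is a natural person; a Cottage Food Declaration is on file). But: (m) operates — the qualifying period is 130 days, meeting the 130 days threshold. So (c) is unavailable.
Exception (d)'s conditions are all satisfied: items are individually labelled; the reference index is 354, under the 409 limit; an ingredient notice is displayed. But applying paragraph (n): (n) is engaged — a current Category 6 Declaration is held. Exception (d) does not apply.
No exception displaces § 35.9.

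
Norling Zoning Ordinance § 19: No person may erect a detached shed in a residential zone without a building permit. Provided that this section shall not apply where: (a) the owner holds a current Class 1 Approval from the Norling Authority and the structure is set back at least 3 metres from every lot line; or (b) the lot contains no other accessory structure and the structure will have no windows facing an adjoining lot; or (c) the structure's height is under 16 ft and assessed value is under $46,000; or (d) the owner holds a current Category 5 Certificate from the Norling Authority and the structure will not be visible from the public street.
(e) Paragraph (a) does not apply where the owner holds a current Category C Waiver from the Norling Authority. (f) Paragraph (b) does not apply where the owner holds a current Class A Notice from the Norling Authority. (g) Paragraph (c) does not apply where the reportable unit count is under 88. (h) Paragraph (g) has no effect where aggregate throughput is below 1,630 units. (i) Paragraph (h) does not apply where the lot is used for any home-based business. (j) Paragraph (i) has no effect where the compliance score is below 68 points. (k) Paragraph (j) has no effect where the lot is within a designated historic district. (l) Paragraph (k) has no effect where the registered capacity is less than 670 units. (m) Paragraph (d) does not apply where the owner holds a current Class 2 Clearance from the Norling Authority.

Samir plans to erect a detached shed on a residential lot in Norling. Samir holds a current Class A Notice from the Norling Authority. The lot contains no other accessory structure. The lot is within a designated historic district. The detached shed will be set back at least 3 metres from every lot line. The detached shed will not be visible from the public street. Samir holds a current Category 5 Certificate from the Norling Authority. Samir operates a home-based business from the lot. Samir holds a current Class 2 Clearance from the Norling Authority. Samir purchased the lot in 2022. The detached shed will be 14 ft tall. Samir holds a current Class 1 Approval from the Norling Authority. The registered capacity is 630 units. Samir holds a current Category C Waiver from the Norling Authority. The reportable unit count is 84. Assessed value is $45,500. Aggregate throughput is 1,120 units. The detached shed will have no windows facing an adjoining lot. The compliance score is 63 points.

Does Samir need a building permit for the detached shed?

No — exception (c) applies; Samir does not need a building permit.

Exception (a): a current Class 1 Approval is held; the setback is at least 3 m on every side — every condition holds. But applying paragraph (e): (e) is triggered — a current Category C Waiver is held. So (a) is unavailable.
All of (b)'s requirements are met (the lot has no other accessory structure; no windows face an adjoining lot). Turning to paragraph (f): (f) operates — a current Class A Notice is held. (b) is therefore removed.
All of (c)'s requirements are met (the structure's height is 14 ft, under the 16 ft limit; assessed value is $45,500, under the $46,000 limit). Considering the limiting provisions: (g) would limit (c) — the reportable unit count is 84, under the 88 limit — but (h) sets (g) aside: (h) is triggered — aggregate throughput is 1,120 units, below the 1,630 units limit. (i) would limit (h) — a home-based business operates on the lot — but (j) sets (i) aside: (j) applies — the compliance score is 63 points, below the 68 points limit. (k) applies (the lot is in a historic district), but is displaced by (l): (l) is engaged — the registered capacity is 630 units, less than the 670 units limit. Exception (c) stands.
Exception (d) is satisfied on its face — a current Category 5 Certificate is held; the structure will not be visible from the street. However, paragraph (m) must be considered: (m) applies — a current Class 2 Clearance is held. So (d) is unavailable.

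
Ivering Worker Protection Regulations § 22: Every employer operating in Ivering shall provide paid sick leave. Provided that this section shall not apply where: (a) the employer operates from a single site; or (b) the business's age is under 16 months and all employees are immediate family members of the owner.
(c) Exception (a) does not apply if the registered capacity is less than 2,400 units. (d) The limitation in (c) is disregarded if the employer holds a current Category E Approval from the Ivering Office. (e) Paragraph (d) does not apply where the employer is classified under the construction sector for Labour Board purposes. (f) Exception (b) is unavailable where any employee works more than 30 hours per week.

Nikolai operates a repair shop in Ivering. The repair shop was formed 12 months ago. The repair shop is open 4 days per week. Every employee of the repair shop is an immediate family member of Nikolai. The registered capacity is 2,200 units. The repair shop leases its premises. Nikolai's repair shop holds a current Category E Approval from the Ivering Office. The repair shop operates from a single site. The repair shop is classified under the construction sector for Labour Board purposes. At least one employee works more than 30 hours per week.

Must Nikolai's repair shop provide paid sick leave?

Yes — Nikolai's repair shop must provide paid sick leave.

Exception (a): the employer operates from a single site — every condition holds. But applying paragraphs (c)–(e): (c) operates — the registered capacity is 2,200 units, less than the 2,400 units limit. (d) applies (a current Category E Approval is held), but is set aside by (e): (e) operates — the repair shop is classified under the construction sector. Exception (a) does not apply.
Exception (b)'s conditions are all satisfied: the business's age is 12 months, under the 16 months limit; every employee is an immediate family member. Turning to paragraph (f): (f) operates against (b): at least one employee exceeds 30 hours/week. So (b) is unavailable.
No exception displaces § 22.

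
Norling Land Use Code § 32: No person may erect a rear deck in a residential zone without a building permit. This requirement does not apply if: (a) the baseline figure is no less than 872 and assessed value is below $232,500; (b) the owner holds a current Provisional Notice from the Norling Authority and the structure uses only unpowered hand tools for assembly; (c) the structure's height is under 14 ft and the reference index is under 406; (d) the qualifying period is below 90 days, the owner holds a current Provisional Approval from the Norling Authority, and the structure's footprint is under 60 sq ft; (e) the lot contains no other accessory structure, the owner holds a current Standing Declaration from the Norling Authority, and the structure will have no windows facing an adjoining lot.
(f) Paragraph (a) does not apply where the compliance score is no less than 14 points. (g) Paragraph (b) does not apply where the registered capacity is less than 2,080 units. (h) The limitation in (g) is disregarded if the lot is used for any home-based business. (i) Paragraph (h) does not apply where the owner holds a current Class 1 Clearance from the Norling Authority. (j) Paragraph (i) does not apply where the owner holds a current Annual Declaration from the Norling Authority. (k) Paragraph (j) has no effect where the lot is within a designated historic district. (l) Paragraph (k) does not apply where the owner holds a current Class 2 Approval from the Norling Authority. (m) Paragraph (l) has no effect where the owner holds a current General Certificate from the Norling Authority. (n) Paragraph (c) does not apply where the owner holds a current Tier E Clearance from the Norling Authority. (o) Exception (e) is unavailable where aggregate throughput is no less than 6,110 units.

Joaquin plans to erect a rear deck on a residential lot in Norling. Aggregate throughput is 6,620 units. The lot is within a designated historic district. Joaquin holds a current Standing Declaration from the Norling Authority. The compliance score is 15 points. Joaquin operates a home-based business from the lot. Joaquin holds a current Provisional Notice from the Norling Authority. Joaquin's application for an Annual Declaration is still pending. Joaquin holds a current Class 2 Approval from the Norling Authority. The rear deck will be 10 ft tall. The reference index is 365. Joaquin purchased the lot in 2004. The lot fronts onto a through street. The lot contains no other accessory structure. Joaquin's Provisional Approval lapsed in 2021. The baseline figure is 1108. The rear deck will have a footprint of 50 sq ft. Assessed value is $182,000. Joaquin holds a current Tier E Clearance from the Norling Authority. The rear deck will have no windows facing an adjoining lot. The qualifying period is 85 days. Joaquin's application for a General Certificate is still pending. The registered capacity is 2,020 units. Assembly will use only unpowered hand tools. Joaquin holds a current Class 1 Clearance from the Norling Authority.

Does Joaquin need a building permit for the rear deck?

Yes — Joaquin must obtain a building permit.

Exception (a): the baseline figure is 1,108, meeting the 872 threshold; assessed value is $182,000, below the $232,500 limit — every condition holds. Turning to paragraph (f): (f) operates against (a): the compliance score is 15 points, meeting the 14 points threshold. (a) is therefore removed.
Exception (b)'s conditions are all satisfied: a current Provisional Notice is held; assembly uses only hand tools. Turning to paragraphs (g)–(m): (g) operates against (b): the registered capacity is 2,020 units, less than the 2,080 units limit. (h) would limit (g) — a home-based business operates on the lot — but (i) sets (h) aside: (i) operates against (h): a current Class 1 Clearance is held. (j), which would lift (i), is not engaged — the Annual Declaration is not current. Exception (b) does not apply.
Exception (c)'s conditions are all satisfied: the structure's height is 10 ft, under the 14 ft limit; the reference index is 365, under the 406 limit. However, paragraph (n) must be considered: (n) operates against (c): a current Tier E Clearance is held. (c) is therefore removed.
Exception (d) requires that the owner holds a current Provisional Approval from the Norling Authority; but the Provisional Approval is not current, so (d) is unavailable.
Exception (e)'s conditions are all satisfied: the lot has no other accessory structure; a current Standing Declaration is held; no windows face an adjoining lot. But applying paragraph (o): (o) operates against (e): aggregate throughput is 6,620 units, meeting the 6,110 units threshold. Exception (e) does not apply.
No exception is made out. Joaquin falls within the general rule.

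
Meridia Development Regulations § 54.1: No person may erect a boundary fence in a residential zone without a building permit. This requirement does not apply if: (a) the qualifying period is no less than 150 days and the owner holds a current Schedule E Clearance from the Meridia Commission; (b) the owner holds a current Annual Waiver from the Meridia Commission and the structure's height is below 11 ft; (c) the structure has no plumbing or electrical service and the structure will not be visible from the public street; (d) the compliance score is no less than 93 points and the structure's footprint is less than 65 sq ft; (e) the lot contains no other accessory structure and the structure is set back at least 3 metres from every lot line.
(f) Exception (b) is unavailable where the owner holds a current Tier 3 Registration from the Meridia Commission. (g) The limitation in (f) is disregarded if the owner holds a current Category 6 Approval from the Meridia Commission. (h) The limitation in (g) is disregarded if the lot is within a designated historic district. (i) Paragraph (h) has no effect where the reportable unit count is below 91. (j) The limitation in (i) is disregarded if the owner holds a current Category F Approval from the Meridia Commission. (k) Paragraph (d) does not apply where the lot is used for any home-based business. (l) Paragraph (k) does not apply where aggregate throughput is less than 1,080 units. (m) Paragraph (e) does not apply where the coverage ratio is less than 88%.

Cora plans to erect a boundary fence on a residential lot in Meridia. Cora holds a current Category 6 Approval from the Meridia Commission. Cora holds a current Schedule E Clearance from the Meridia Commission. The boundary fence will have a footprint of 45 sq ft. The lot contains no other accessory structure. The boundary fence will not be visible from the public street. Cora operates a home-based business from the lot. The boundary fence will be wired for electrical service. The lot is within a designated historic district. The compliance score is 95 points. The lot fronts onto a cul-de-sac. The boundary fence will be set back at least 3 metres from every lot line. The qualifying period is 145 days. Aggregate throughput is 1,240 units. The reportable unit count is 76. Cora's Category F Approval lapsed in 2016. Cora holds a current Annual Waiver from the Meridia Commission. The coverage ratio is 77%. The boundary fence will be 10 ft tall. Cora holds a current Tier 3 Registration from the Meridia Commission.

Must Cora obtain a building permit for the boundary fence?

No — exception (b) applies; Cora does not need a building permit.

Exception (a) does not apply: the qualifying period is 145 days, short of 150 days.
Exception (b): a current Annual Waiver is held; the structure's height is 10 ft, below the 11 ft limit — every condition holds. As to paragraphs (f)–(j): (f) would limit (b) — a current Tier 3 Registration is held — but (g) sets (f) aside: (g) applies — a current Category 6 Approval is held. (h) operates (the lot is in a historic district), but yields to (i): (i) is triggered — the reportable unit count is 76, below the 91 limit. (j), which would lift (i), does not operate here — no current Category F Approval is held. So (b) applies.
Exception (c) requires that the structure has no plumbing or electrical service; but electrical service is planned, so (c) is unavailable.
Exception (d): the compliance score is 95 points, meeting the 93 points threshold; the structure's footprint is 45 sq ft, less than the 65 sq ft limit — every condition holds. Turning to paragraphs (k)–(l): (k) operates against (d): a home-based business operates on the lot. (l) does not operate here (aggregate throughput is 1,240 units, not less than 1,080 units), so (k) stands. So (d) is unavailable.
Exception (e) is satisfied on its face — the lot has no other accessory structure; the setback is at least 3 m on every side. Turning to paragraph (m): (m) operates — the coverage ratio is 77%, less than the 88% limit. Exception (e) does not apply.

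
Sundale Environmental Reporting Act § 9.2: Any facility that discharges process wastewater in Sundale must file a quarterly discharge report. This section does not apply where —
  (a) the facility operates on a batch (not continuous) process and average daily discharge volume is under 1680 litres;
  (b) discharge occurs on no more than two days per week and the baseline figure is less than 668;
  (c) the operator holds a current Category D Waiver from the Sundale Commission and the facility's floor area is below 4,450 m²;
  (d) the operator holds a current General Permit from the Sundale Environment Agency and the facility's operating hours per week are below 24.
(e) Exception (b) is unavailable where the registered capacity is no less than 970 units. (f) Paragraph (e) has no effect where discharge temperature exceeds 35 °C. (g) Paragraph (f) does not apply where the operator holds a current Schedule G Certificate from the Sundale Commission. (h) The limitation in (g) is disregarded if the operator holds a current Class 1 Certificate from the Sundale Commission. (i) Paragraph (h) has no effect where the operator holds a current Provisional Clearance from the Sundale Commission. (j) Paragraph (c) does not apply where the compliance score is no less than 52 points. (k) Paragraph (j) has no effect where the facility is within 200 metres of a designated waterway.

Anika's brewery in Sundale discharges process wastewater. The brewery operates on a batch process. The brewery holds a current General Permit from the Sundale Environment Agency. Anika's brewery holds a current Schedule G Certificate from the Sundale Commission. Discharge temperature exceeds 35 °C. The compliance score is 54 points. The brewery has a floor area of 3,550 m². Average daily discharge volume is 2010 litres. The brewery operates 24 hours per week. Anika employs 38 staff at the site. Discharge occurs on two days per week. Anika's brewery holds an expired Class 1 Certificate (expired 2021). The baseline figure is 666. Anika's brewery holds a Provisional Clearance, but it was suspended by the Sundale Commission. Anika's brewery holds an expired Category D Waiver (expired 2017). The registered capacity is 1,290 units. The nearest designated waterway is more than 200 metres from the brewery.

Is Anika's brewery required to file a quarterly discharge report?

Exception (a) does not apply: average daily discharge volume is 2010 litres, not under 1680 litres.
All of (b)'s requirements are met (discharge occurs on no more than two days per week; the baseline figure is 666, less than the 668 limit). Turning to paragraphs (e)–(i): (e) operates — the registered capacity is 1,290 units, meeting the 970 units threshold. (f) would limit (e) — discharge temperature exceeds 35 °C — but (g) sets (f) aside: (g) operates — a current Schedule G Certificate is held. (h) is not engaged (the Class 1 Certificate is not current), so (g) stands. So (b) is unavailable.
Exception (c) does not apply: no current Category D Waiver is held.
Exception (d) requires that the facility's operating hours per week are below 24; but the facility's operating hours per week are 24, not below 24, so (d) is unavailable.
None of the exceptions is available; § 9.2 applies in full.

Yes — Anika's brewery must file a quarterly discharge report.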